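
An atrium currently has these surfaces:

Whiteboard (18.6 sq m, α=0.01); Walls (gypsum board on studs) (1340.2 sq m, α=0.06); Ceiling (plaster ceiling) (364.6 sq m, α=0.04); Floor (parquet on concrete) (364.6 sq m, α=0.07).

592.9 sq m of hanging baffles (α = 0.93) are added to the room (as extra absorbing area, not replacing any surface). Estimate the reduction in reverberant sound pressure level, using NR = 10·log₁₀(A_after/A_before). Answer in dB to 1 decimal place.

Summing Sᵢαᵢ: 0.186 + 80.412 + 14.584 + 25.522 → A_before = 120.704 sabins.
Treatment contributes 592.9·0.93 = 551.397 sabins.
A_after = 120.704 + 551.397 = 672.101 sabins.
NR = 10·log₁₀(672.101/120.704) = 7.5 dB.

7.5 dB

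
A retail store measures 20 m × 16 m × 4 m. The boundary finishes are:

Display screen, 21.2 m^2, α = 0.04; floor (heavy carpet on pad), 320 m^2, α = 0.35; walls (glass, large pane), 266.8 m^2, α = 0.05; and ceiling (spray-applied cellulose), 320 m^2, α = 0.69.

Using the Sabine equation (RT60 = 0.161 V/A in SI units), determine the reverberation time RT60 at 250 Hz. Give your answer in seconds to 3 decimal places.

Summing Sᵢαᵢ: 0.848 + 112.000 + 13.340 + 220.800 → A = 346.988 sabins.
Room volume: 1280 m³.
RT60 = 0.161 · V / A = 0.161 × 1280 / 346.988 = 0.594 s.

0.594 s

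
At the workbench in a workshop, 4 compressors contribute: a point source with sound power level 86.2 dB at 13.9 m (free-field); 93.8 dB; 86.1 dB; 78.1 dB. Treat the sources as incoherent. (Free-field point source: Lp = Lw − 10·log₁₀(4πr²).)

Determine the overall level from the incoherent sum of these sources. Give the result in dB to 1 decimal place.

Source at 13.9 m: Lp = 86.2 − 10·log₁₀(4π·13.9²) = 86.2 − 10·log₁₀(2427.948) = 52.3 dB.
Sum in the linear (power) domain: Σ 10^(Lᵢ/10) = 10^(52.3/10) + 10^(93.8/10) + 10^(86.1/10) + 10^(78.1/10) = 2.871e+09.
L_total = 10·log₁₀(2.871e+09) = 94.6 dB.

94.6 dB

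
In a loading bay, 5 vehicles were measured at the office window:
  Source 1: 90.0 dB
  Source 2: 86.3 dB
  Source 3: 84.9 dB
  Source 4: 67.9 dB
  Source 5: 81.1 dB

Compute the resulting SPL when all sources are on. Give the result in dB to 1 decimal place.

92.7 dB

Converting to relative power and adding: 10^(90.0/10) + 10^(86.3/10) + 10^(84.9/10) + 10^(67.9/10) + 10^(81.1/10) = 1.871e+09.
L_total = 10·log₁₀(1.871e+09) = 92.7 dB.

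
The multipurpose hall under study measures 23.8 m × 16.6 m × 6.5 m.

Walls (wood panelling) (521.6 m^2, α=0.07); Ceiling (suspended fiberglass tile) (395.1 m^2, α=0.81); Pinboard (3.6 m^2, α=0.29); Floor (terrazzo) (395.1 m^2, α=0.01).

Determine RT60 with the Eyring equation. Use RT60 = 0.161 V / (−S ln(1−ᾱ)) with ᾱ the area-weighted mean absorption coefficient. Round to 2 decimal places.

0.98 s

S = Σ Sᵢ = 1315.4 m^2.
Absorption A = 521.6·0.07 + 395.1·0.81 + 3.6·0.29 + 395.1·0.01 = 361.538 sabins.
ᾱ = 361.538 / 1315.4 = 0.2749.
−S·ln(1−ᾱ) = −1315.4 × ln(1 − 0.2749) = 422.830.
V = 23.8 × 16.6 × 6.5 = 2568.02 m³.
RT60 = 0.161 × 2568.02 / 422.830 = 0.98 s.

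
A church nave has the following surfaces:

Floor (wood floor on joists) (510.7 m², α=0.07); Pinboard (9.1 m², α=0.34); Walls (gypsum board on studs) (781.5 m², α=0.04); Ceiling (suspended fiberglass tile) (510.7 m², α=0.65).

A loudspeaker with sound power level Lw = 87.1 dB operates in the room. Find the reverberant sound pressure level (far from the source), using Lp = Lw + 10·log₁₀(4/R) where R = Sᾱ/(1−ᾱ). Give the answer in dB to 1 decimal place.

A = 402.058 sabins; S = 1812.0 m².
ᾱ = 402.058/1812.0 = 0.2219; R = Sᾱ/(1−ᾱ) = 402.058/(1−0.2219) = 516.718 m².
Lp = 87.1 + 10·log₁₀(4/516.718) = 87.1 + (-21.11) = 66.0 dB.

66.0 dB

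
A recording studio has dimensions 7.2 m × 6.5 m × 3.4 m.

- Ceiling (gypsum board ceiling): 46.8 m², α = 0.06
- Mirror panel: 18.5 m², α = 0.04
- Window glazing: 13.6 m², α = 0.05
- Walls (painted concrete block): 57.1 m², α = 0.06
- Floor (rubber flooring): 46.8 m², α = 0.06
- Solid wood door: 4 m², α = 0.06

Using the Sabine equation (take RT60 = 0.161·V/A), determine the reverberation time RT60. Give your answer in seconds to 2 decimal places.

A = Σ Sᵢαᵢ = 46.8×0.06 + 18.5×0.04 + 13.6×0.05 + 57.1×0.06 + 46.8×0.06 + 4×0.06 = 10.702 sabins.
Volume V = 7.2 × 6.5 × 3.4 = 159.12 m³.
T = 0.161 V/A = 0.161·159.12/10.702 = 2.39 s.

2.39 sec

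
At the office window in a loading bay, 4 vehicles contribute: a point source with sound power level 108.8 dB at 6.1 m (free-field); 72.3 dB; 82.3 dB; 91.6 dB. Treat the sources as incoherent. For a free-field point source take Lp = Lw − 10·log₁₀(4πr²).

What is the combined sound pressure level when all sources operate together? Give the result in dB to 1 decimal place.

92.5 dB

Source at 6.1 m: Lp = 108.8 − 10·log₁₀(4π·6.1²) = 108.8 − 10·log₁₀(467.595) = 82.1 dB.
Σ 10^(Lᵢ/10) = 1.794e+09.
Combined level = 10 log₁₀(1.794e+09) = 92.5 dB.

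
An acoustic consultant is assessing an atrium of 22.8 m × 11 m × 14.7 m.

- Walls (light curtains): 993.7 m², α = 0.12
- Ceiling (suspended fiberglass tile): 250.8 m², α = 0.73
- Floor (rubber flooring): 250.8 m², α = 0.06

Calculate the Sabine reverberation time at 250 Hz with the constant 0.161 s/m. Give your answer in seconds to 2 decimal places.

1.87 s

A = Σ Sᵢαᵢ = 993.7*0.12 + 250.8*0.73 + 250.8*0.06 = 317.376 sabins.
Volume V = 22.8 × 11 × 14.7 = 3686.76 m³.
Sabine: RT60 = 0.161 × 3686.76 / 317.376 = 1.87 s.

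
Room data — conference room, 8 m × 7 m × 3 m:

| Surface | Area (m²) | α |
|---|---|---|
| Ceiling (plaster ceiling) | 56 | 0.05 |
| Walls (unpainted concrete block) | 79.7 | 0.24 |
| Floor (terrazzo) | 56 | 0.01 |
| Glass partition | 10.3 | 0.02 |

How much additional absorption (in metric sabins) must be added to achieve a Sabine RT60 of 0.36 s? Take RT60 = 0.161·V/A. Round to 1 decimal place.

Equivalent absorption area: A₁ = 56·0.05 + 79.7·0.24 + 56·0.01 + 10.3·0.02 = 22.694 m².
Target A₂ = 0.161·168/0.36 = 75.133 sabins (V = 168 m³).
Additional absorption ΔA = 75.133 − 22.694 = 52.4 sabins.

52.4 sabins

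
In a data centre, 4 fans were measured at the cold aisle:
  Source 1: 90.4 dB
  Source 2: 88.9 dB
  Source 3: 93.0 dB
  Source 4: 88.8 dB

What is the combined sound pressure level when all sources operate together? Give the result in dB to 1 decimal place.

Σ 10^(Lᵢ/10) = 4.627e+09.
Combined level = 10 log₁₀(4.627e+09) = 96.7 dB.

96.7 dB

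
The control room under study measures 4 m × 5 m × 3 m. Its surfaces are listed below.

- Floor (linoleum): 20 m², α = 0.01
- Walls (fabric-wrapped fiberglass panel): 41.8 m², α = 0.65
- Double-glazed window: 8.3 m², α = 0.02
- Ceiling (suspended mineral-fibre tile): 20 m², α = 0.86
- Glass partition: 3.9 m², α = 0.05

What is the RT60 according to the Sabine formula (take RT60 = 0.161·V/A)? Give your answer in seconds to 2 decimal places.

0.21 s

Summing Sᵢαᵢ: 0.200 + 27.170 + 0.166 + 17.200 + 0.195 → A = 44.931 sabins.
Room volume: 60 m³.
Sabine: RT60 = 0.161 × 60 / 44.931 = 0.21 s.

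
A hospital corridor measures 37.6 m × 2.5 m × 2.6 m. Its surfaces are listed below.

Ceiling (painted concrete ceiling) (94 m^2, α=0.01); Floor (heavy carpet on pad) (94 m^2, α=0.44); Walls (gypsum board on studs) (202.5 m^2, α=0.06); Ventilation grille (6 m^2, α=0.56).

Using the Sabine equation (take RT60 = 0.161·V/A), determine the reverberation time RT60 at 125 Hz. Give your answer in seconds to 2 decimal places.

Equivalent absorption area: A = 94·0.01 + 94·0.44 + 202.5·0.06 + 6·0.56 = 57.810 m^2.
Volume V = 37.6 × 2.5 × 2.6 = 244.4 m³.
T = 0.161 V/A = 0.161·244.4/57.810 = 0.68 s.

0.68 sec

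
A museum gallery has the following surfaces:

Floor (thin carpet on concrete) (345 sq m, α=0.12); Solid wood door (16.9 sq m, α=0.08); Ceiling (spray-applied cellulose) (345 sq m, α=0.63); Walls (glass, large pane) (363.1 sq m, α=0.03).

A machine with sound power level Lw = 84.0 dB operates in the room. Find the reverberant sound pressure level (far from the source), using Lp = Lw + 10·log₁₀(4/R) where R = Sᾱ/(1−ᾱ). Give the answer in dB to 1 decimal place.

64.4 dB

A = 270.995 sabins; S = 1070.0 sq m.
ᾱ = 270.995/1070.0 = 0.2533; R = Sᾱ/(1−ᾱ) = 270.995/(1−0.2533) = 362.924 sq m.
Lp = Lw + 10 log₁₀(4/R) = 84.0 -19.58 = 64.4 dB.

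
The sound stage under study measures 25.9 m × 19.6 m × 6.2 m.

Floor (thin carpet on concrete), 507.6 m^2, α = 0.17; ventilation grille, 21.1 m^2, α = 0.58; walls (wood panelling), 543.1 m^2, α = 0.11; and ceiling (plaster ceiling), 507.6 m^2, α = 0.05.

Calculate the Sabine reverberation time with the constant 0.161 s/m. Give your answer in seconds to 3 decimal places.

2.759 s

A = Σ Sᵢαᵢ = 507.6·0.17 + 21.1·0.58 + 543.1·0.11 + 507.6·0.05 = 183.651 sabins.
Volume V = 25.9 × 19.6 × 6.2 = 3147.368 m³.
RT60 = 0.161 · V / A = 0.161 × 3147.368 / 183.651 = 2.759 s.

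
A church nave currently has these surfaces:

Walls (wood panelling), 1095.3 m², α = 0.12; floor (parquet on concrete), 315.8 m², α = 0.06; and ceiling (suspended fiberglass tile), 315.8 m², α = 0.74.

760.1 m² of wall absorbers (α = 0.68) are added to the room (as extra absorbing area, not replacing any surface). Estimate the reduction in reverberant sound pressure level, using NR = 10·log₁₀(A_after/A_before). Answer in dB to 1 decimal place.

A_before = Σ Sᵢαᵢ = 1095.3*0.12 + 315.8*0.06 + 315.8*0.74 = 384.076 sabins.
Added absorption = 760.1 × 0.68 = 516.868 sabins.
New total A_after = 900.944 sabins.
Reduction = 10 log₁₀(A_after/A_before) = 10 log₁₀(2.3457) = 3.7 dB.

3.7 dB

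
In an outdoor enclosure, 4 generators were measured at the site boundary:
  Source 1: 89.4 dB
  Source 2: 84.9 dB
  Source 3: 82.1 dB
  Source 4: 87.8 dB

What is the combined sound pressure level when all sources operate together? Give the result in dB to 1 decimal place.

92.9 dB

Σ 10^(Lᵢ/10) = 1.945e+09.
Back to dB: 10·log₁₀ Σ = 92.9 dB.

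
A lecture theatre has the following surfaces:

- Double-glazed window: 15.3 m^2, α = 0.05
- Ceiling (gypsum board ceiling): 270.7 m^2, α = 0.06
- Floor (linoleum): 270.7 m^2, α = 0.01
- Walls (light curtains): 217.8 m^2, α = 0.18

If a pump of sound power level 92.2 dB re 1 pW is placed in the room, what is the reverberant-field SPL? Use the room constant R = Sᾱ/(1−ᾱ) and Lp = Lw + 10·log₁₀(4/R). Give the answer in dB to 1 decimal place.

80.2 dB

A = 58.918 sabins; S = 774.5 m^2.
ᾱ = 58.918/774.5 = 0.0761; R = Sᾱ/(1−ᾱ) = 58.918/(1−0.0761) = 63.771 m^2.
Lp = 92.2 + 10·log₁₀(4/63.771) = 92.2 + (-12.03) = 80.2 dB.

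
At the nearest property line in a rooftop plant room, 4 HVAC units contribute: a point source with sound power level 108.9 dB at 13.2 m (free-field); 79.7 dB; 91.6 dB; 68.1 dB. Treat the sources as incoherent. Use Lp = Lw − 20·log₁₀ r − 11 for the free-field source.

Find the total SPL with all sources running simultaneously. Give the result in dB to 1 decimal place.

Source at 13.2 m: Lp = 108.9 − 20·log₁₀(13.2) − 11 = 75.5 dB.
Sum in the linear (power) domain: Σ 10^(Lᵢ/10) = 10^(75.5/10) + 10^(79.7/10) + 10^(91.6/10) + 10^(68.1/10) = 1.581e+09.
L_total = 10·log₁₀(1.581e+09) = 92.0 dB.

92.0 dB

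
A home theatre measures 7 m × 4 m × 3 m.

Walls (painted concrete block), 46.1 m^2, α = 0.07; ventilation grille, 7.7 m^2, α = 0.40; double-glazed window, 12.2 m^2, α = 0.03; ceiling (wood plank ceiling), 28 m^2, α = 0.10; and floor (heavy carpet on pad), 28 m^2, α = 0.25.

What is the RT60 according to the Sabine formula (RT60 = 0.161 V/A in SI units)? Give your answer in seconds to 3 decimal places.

Summing Sᵢαᵢ: 3.227 + 3.080 + 0.366 + 2.800 + 7.000 → A = 16.473 sabins.
V = 7·4·3 = 84 m³.
T = 0.161 V/A = 0.161·84/16.473 = 0.821 s.

0.821 s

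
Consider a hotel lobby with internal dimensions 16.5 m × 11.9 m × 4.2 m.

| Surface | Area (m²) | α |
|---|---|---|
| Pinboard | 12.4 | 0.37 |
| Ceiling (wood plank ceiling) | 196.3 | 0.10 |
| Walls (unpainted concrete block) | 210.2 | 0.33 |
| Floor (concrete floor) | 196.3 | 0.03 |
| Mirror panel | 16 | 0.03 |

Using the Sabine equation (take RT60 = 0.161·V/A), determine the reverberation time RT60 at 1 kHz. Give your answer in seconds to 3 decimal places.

Equivalent absorption area: A = 12.4×0.37 + 196.3×0.10 + 210.2×0.33 + 196.3×0.03 + 16×0.03 = 99.953 m².
Room volume: 824.67 m³.
Sabine: RT60 = 0.161 × 824.67 / 99.953 = 1.328 s.

1.328 s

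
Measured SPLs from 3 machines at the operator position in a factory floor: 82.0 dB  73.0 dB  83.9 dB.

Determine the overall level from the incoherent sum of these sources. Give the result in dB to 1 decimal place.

86.3 dB

Sum in the linear (power) domain: Σ 10^(Lᵢ/10) = 10^(82.0/10) + 10^(73.0/10) + 10^(83.9/10) = 4.239e+08.
Combined level = 10 log₁₀(4.239e+08) = 86.3 dB.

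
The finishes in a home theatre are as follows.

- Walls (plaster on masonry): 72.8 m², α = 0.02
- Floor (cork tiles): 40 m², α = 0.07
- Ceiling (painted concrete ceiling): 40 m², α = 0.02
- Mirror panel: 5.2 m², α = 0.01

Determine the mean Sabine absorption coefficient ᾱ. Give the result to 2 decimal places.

0.03

S = Σ Sᵢ = 72.8 + 40 + 40 + 5.2 = 158.0 m².
A = 72.8·0.02 + 40·0.07 + 40·0.02 + 5.2·0.01 = 5.108 sabins.
ᾱ = A/S = 0.03.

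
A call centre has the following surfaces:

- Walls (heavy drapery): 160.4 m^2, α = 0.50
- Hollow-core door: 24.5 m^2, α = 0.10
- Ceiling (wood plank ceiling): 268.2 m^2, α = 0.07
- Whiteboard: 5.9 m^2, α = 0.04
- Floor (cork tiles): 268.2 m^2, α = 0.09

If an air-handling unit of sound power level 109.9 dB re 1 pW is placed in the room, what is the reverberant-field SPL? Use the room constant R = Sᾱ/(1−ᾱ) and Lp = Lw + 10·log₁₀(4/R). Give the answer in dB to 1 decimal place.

Σ(Sᵢαᵢ) = 160.4×0.50 + 24.5×0.10 + 268.2×0.07 + 5.9×0.04 + 268.2×0.09 = 125.798; total area S = 727.2 m^2.
ᾱ = 0.1730, so room constant R = A/(1−ᾱ) = 152.114 m^2.
Lp = 109.9 + 10·log₁₀(4/152.114) = 109.9 + (-15.80) = 94.1 dB.

94.1 dB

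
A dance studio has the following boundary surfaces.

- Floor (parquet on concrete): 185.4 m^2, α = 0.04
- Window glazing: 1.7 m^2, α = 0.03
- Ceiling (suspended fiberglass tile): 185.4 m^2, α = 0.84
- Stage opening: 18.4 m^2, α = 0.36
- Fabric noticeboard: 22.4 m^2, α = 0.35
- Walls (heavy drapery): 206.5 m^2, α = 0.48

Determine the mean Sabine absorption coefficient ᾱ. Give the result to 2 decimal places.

0.45

S = Σ Sᵢ = 185.4 + 1.7 + 185.4 + 18.4 + 22.4 + 206.5 = 619.8 m^2.
A = 185.4*0.04 + 1.7*0.03 + 185.4*0.84 + 18.4*0.36 + 22.4*0.35 + 206.5*0.48 = 276.787 sabins.
ᾱ = A/S = 0.45.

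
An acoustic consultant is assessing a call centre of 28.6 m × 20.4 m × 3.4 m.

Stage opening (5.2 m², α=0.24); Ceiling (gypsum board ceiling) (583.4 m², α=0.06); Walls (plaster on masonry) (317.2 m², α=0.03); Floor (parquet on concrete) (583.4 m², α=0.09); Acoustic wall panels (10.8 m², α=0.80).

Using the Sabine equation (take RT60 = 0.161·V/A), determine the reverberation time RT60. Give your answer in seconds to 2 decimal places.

A = Σ Sᵢαᵢ = 5.2*0.24 + 583.4*0.06 + 317.2*0.03 + 583.4*0.09 + 10.8*0.80 = 106.914 sabins.
Volume V = 28.6 × 20.4 × 3.4 = 1983.696 m³.
Sabine: RT60 = 0.161 × 1983.696 / 106.914 = 2.99 s.

2.99 seconds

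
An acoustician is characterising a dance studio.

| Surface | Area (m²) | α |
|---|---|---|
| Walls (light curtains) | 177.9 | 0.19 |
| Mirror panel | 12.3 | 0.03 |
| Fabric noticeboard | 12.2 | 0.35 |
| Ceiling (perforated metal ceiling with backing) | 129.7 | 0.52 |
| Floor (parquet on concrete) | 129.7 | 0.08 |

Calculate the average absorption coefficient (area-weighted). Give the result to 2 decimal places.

S = Σ Sᵢ = 177.9 + 12.3 + 12.2 + 129.7 + 129.7 = 461.8 m².
Σ(Sᵢαᵢ) = 177.9*0.19 + 12.3*0.03 + 12.2*0.35 + 129.7*0.52 + 129.7*0.08 = 116.260.
ᾱ = 116.260 / 461.8 = 0.25.

0.25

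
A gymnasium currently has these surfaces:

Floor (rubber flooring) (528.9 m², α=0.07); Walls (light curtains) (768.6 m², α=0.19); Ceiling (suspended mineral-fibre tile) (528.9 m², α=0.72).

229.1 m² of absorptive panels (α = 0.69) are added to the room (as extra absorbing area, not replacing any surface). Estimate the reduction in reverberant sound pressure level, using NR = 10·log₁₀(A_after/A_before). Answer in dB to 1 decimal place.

1.1 dB

A_before = Σ Sᵢαᵢ = 528.9×0.07 + 768.6×0.19 + 528.9×0.72 = 563.865 sabins.
Treatment contributes 229.1·0.69 = 158.079 sabins.
A_after = 563.865 + 158.079 = 721.944 sabins.
Reduction = 10 log₁₀(A_after/A_before) = 10 log₁₀(1.2803) = 1.1 dB.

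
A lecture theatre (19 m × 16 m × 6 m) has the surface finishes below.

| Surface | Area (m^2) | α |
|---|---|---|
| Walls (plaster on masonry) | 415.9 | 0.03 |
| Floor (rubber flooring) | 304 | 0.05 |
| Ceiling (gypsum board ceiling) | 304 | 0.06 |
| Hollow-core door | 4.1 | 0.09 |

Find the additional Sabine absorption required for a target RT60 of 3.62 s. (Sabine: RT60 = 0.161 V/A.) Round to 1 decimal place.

Total absorption A₁ = 415.9×0.03 + 304×0.05 + 304×0.06 + 4.1×0.09
  = 12.477 + 15.200 + 18.240 + 0.369 = 46.286 m^2 sabins.
Target A₂ = 0.161·1824/3.62 = 81.123 sabins (V = 1824 m³).
Additional absorption ΔA = 81.123 − 46.286 = 34.8 sabins.

34.8 sabins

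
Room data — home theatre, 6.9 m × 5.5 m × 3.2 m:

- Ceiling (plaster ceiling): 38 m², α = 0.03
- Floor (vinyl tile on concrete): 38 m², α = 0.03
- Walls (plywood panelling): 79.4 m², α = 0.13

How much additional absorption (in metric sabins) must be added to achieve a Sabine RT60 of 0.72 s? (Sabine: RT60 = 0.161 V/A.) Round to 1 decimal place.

14.6 sabins

Total absorption A₁ = 38·0.03 + 38·0.03 + 79.4·0.13
  = 1.140 + 1.140 + 10.322 = 12.602 m² sabins.
Target A₂ = 0.161·121.44/0.72 = 27.155 sabins (V = 121.44 m³).
ΔA = A₂ − A₁ = 27.155 − 12.602 = 14.6 sabins.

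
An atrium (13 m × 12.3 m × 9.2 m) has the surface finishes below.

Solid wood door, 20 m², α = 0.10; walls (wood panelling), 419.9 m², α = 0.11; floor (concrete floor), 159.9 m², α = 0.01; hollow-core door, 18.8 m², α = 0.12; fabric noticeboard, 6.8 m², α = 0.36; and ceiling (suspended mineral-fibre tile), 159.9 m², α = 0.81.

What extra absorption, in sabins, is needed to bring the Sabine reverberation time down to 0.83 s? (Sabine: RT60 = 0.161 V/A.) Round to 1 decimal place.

Total absorption A₁ = 20×0.10 + 419.9×0.11 + 159.9×0.01 + 18.8×0.12 + 6.8×0.36 + 159.9×0.81
  = 2.000 + 46.189 + 1.599 + 2.256 + 2.448 + 129.519 = 184.011 m² sabins.
For T = 0.83 s, need A₂ = 0.161·V/T = 0.161·1471.08/0.83 = 285.354 sabins.
Shortfall: 285.354 − 184.011 = 101.3 sabins.

101.3 sabins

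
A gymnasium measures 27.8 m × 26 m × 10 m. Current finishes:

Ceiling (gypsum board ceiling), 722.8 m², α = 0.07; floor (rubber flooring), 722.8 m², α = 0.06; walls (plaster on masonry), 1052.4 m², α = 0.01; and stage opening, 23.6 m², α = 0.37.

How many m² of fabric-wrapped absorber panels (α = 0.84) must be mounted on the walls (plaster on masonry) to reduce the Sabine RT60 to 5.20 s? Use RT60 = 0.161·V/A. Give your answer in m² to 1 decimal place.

133.2

Equivalent absorption area: A₁ = 722.8×0.07 + 722.8×0.06 + 1052.4×0.01 + 23.6×0.37 = 113.220 m².
Required A₂ = 0.161·7228/5.20 = 223.790 sabins.
Absorption to add: 223.790 − 113.220 = 110.570 sabins.
Each m² of panel replacing the walls (plaster on masonry) adds (0.84 − 0.01) = 0.83 sabins.
Panel area = 110.570 / 0.83 = 133.2 m².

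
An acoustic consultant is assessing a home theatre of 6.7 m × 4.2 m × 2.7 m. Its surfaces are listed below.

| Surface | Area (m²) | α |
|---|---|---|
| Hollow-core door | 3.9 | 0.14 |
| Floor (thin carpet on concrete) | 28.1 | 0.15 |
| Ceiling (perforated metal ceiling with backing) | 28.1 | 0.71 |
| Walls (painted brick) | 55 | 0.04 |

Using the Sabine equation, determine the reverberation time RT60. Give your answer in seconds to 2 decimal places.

Total absorption A = 3.9·0.14 + 28.1·0.15 + 28.1·0.71 + 55·0.04
  = 0.546 + 4.215 + 19.951 + 2.200 = 26.912 m² sabins.
Room volume: 75.978 m³.
T = 0.161 V/A = 0.161·75.978/26.912 = 0.45 s.

0.45 s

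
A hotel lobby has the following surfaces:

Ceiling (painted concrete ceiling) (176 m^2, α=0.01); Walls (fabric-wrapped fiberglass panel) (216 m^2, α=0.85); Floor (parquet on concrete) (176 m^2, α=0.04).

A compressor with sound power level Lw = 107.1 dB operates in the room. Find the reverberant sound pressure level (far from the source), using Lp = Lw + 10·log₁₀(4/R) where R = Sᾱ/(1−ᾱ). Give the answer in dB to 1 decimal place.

A = 192.400 sabins; S = 568.0 m^2.
ᾱ = 0.3387, so room constant R = A/(1−ᾱ) = 290.942 m^2.
Lp = 107.1 + 10·log₁₀(4/290.942) = 107.1 + (-18.62) = 88.5 dB.

88.5 dB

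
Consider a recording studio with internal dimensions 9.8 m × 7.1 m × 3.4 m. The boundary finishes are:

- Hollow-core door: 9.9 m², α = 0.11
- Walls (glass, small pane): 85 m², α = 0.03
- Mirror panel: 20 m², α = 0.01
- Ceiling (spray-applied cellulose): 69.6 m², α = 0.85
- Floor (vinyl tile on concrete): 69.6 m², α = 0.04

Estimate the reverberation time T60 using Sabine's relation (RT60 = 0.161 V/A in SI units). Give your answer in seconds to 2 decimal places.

0.58 s

Equivalent absorption area: A = 9.9·0.11 + 85·0.03 + 20·0.01 + 69.6·0.85 + 69.6·0.04 = 65.783 m².
Volume V = 9.8 × 7.1 × 3.4 = 236.572 m³.
T = 0.161 V/A = 0.161·236.572/65.783 = 0.58 s.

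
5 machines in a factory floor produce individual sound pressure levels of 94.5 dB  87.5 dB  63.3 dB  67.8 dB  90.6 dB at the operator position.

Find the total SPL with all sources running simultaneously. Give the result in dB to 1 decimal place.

Sum in the linear (power) domain: Σ 10^(Lᵢ/10) = 10^(94.5/10) + 10^(87.5/10) + 10^(63.3/10) + 10^(67.8/10) + 10^(90.6/10) = 4.537e+09.
L_total = 10·log₁₀(4.537e+09) = 96.6 dB.

96.6 dB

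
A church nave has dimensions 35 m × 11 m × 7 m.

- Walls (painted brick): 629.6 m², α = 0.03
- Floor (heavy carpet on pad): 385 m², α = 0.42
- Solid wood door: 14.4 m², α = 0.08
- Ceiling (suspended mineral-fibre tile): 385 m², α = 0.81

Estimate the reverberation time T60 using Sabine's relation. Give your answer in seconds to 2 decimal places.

Equivalent absorption area: A = 629.6*0.03 + 385*0.42 + 14.4*0.08 + 385*0.81 = 493.590 m².
V = 35·11·7 = 2695 m³.
Sabine: RT60 = 0.161 × 2695 / 493.590 = 0.88 s.

0.88 seconds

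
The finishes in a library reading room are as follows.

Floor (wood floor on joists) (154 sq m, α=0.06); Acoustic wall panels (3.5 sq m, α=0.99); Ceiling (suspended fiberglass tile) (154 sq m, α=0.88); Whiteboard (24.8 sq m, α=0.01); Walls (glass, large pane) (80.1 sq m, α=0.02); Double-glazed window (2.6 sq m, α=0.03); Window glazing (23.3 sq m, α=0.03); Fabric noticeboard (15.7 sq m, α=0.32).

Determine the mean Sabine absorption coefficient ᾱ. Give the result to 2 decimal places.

S = Σ Sᵢ = 154 + 3.5 + 154 + 24.8 + 80.1 + 2.6 + 23.3 + 15.7 = 458.0 sq m.
A = 154*0.06 + 3.5*0.99 + 154*0.88 + 24.8*0.01 + 80.1*0.02 + 2.6*0.03 + 23.3*0.03 + 15.7*0.32 = 155.876 sabins.
ᾱ = 155.876 / 458.0 = 0.34.

0.34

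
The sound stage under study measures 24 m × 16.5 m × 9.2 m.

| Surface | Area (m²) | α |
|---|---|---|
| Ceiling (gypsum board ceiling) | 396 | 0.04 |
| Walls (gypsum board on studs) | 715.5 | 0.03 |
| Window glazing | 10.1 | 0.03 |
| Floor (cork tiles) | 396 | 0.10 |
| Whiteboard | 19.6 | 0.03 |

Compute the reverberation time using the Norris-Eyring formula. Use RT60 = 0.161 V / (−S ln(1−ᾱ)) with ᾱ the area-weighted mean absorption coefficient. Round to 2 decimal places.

Total surface area S = 396 + 715.5 + 10.1 + 396 + 19.6 = 1537.2 m².
Absorption A = 396×0.04 + 715.5×0.03 + 10.1×0.03 + 396×0.10 + 19.6×0.03 = 77.796 sabins.
ᾱ = 77.796 / 1537.2 = 0.0506.
−S·ln(1−ᾱ) = −1537.2 × ln(1 − 0.0506) = 79.819.
V = 24 × 16.5 × 9.2 = 3643.2 m³.
T = 0.161·V/[−S·ln(1−ᾱ)] = 0.161·3643.2/79.819 = 7.35 s.

7.35 s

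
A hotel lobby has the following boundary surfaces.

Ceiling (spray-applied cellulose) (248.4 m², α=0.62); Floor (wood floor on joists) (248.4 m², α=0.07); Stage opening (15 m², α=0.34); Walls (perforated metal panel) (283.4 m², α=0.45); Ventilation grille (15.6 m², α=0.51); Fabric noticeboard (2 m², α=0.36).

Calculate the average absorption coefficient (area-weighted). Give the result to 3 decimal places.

Total surface area S = 812.8 m².
Σ(Sᵢαᵢ) = 248.4*0.62 + 248.4*0.07 + 15*0.34 + 283.4*0.45 + 15.6*0.51 + 2*0.36 = 312.702.
ᾱ = A/S = 0.385.

0.385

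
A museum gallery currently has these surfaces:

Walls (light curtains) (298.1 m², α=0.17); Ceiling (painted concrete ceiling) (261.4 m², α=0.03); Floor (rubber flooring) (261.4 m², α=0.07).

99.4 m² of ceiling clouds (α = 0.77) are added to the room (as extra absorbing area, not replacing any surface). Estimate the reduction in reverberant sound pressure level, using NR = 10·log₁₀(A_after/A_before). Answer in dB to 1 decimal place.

3.0 dB

Total absorption A_before = 298.1×0.17 + 261.4×0.03 + 261.4×0.07
  = 50.677 + 7.842 + 18.298 = 76.817 m² sabins.
Added absorption = 99.4 × 0.77 = 76.538 sabins.
New total A_after = 153.355 sabins.
Reduction = 10 log₁₀(A_after/A_before) = 10 log₁₀(1.9964) = 3.0 dB.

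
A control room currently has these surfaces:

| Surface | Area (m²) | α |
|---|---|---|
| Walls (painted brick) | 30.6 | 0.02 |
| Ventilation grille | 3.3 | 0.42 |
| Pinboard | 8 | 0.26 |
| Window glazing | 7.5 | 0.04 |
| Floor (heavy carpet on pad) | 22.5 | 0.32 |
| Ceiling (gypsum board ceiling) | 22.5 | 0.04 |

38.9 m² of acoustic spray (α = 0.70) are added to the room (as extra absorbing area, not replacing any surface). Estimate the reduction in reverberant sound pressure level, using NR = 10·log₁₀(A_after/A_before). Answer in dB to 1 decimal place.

5.0 dB

Summing Sᵢαᵢ: 0.612 + 1.386 + 2.080 + 0.300 + 7.200 + 0.900 → A_before = 12.478 sabins.
Added absorption = 38.9 × 0.70 = 27.230 sabins.
New total A_after = 39.708 sabins.
Reduction = 10 log₁₀(A_after/A_before) = 10 log₁₀(3.1822) = 5.0 dB.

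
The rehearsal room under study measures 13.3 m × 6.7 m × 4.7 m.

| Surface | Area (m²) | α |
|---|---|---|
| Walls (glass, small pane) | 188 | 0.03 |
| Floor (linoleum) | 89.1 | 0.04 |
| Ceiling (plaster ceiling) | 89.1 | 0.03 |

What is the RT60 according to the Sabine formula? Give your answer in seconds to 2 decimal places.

Total absorption A = 188*0.03 + 89.1*0.04 + 89.1*0.03
  = 5.640 + 3.564 + 2.673 = 11.877 m² sabins.
V = 13.3·6.7·4.7 = 418.817 m³.
RT60 = 0.161 · V / A = 0.161 × 418.817 / 11.877 = 5.68 s.

5.68 sec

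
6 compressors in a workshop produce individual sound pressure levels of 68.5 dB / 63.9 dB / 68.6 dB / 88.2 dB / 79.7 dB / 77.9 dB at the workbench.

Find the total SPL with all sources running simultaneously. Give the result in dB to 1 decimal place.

Σ 10^(Lᵢ/10) = 8.325e+08.
Back to dB: 10·log₁₀ Σ = 89.2 dB.

89.2 dB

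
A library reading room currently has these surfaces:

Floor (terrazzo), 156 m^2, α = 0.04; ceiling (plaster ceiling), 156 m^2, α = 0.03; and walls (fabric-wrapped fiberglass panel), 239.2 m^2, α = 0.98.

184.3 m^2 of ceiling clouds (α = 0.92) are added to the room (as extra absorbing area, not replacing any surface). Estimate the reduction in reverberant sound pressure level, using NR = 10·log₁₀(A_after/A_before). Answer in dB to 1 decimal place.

A_before = Σ Sᵢαᵢ = 156·0.04 + 156·0.03 + 239.2·0.98 = 245.336 sabins.
Treatment contributes 184.3·0.92 = 169.556 sabins.
A_after = 245.336 + 169.556 = 414.892 sabins.
Reduction = 10 log₁₀(A_after/A_before) = 10 log₁₀(1.6911) = 2.3 dB.

2.3 dB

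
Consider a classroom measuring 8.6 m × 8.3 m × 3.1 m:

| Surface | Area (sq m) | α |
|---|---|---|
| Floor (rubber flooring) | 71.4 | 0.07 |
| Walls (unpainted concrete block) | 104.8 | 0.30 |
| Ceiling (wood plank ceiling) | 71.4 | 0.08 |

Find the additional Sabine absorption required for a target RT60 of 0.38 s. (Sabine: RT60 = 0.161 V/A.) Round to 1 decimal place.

Equivalent absorption area: A₁ = 71.4·0.07 + 104.8·0.30 + 71.4·0.08 = 42.150 sq m.
V = 221.278 m³. Required absorption A₂ = 0.161 × 221.278 / 0.38 = 93.752 sabins.
ΔA = A₂ − A₁ = 93.752 − 42.150 = 51.6 sabins.

51.6 sabins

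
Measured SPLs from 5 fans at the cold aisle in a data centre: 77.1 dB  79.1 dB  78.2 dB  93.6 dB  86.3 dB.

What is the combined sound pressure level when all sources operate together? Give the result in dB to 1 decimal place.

94.6 dB

Sum in the linear (power) domain: Σ 10^(Lᵢ/10) = 10^(77.1/10) + 10^(79.1/10) + 10^(78.2/10) + 10^(93.6/10) + 10^(86.3/10) = 2.916e+09.
L_total = 10·log₁₀(2.916e+09) = 94.6 dB.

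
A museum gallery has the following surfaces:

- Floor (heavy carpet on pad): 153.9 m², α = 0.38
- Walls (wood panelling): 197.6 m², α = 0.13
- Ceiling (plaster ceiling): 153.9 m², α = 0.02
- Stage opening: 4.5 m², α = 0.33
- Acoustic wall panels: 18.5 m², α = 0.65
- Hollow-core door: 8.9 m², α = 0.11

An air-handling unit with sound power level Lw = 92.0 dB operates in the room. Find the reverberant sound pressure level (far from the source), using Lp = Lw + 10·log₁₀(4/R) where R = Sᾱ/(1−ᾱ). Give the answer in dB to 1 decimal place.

77.0 dB

A = 101.737 sabins; S = 537.3 m².
ᾱ = 101.737/537.3 = 0.1893; R = Sᾱ/(1−ᾱ) = 101.737/(1−0.1893) = 125.493 m².
Lp = Lw + 10 log₁₀(4/R) = 92.0 -14.97 = 77.0 dB.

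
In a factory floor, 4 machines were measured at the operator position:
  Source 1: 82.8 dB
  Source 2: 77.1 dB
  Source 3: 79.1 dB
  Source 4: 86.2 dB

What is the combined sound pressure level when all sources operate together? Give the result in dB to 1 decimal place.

88.7 dB

Σ 10^(Lᵢ/10) = 7.4e+08.
Back to dB: 10·log₁₀ Σ = 88.7 dB.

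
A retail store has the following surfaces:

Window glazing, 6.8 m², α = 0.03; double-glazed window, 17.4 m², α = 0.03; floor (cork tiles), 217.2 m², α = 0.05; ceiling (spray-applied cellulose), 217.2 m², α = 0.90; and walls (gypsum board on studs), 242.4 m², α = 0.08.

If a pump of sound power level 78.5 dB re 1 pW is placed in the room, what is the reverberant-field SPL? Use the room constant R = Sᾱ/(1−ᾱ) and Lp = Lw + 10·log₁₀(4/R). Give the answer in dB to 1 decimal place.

Σ(Sᵢαᵢ) = 6.8·0.03 + 17.4·0.03 + 217.2·0.05 + 217.2·0.90 + 242.4·0.08 = 226.458; total area S = 701.0 m².
ᾱ = 226.458/701.0 = 0.3230; R = Sᾱ/(1−ᾱ) = 226.458/(1−0.3230) = 334.502 m².
Lp = 78.5 + 10·log₁₀(4/334.502) = 78.5 + (-19.22) = 59.3 dB.

59.3 dB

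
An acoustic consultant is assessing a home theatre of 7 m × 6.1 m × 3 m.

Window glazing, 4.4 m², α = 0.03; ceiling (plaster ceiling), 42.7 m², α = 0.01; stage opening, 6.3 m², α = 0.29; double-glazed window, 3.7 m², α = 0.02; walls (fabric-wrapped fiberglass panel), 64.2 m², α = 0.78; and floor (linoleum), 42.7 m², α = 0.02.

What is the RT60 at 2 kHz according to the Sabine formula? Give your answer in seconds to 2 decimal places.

0.39 seconds

A = Σ Sᵢαᵢ = 4.4×0.03 + 42.7×0.01 + 6.3×0.29 + 3.7×0.02 + 64.2×0.78 + 42.7×0.02 = 53.390 sabins.
V = 7·6.1·3 = 128.1 m³.
RT60 = 0.161 · V / A = 0.161 × 128.1 / 53.390 = 0.39 s.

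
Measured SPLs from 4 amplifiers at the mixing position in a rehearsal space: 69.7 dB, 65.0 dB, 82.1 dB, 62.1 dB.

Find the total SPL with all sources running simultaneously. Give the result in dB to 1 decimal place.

Converting to relative power and adding: 10^(69.7/10) + 10^(65.0/10) + 10^(82.1/10) + 10^(62.1/10) = 1.763e+08.
Combined level = 10 log₁₀(1.763e+08) = 82.5 dB.

82.5 dB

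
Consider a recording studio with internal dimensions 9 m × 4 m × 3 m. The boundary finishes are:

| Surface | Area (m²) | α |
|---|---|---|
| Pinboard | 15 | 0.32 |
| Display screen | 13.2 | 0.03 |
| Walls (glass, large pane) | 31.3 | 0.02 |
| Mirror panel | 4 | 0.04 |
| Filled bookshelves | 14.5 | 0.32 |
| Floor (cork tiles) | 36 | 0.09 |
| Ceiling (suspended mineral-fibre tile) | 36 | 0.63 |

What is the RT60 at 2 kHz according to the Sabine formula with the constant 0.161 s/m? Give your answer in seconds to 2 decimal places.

Summing Sᵢαᵢ: 4.800 + 0.396 + 0.626 + 0.160 + 4.640 + 3.240 + 22.680 → A = 36.542 sabins.
Volume V = 9 × 4 × 3 = 108 m³.
RT60 = 0.161 · V / A = 0.161 × 108 / 36.542 = 0.48 s.

0.48 s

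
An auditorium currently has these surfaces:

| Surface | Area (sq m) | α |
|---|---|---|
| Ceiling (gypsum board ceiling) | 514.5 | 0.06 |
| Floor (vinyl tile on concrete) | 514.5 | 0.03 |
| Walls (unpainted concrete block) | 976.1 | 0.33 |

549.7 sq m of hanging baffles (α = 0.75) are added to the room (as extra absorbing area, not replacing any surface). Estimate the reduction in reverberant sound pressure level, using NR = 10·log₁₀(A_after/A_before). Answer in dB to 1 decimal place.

Total absorption A_before = 514.5×0.06 + 514.5×0.03 + 976.1×0.33
  = 30.870 + 15.435 + 322.113 = 368.418 sq m sabins.
Treatment contributes 549.7·0.75 = 412.275 sabins.
New total A_after = 780.693 sabins.
Reduction = 10 log₁₀(A_after/A_before) = 10 log₁₀(2.1190) = 3.3 dB.

3.3 dB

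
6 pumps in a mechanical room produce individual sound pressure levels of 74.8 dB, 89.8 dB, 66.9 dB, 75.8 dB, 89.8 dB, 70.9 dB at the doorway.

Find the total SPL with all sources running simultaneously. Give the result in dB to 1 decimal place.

93.0 dB

Sum in the linear (power) domain: Σ 10^(Lᵢ/10) = 10^(74.8/10) + 10^(89.8/10) + 10^(66.9/10) + 10^(75.8/10) + 10^(89.8/10) + 10^(70.9/10) = 1.995e+09.
L_total = 10·log₁₀(1.995e+09) = 93.0 dB.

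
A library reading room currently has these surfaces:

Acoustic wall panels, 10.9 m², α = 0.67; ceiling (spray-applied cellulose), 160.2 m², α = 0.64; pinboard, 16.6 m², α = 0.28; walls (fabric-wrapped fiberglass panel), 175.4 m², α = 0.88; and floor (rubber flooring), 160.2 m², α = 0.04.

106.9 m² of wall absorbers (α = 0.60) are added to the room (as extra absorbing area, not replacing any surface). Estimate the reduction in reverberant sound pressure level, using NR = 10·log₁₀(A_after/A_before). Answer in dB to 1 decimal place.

Total absorption A_before = 10.9·0.67 + 160.2·0.64 + 16.6·0.28 + 175.4·0.88 + 160.2·0.04
  = 7.303 + 102.528 + 4.648 + 154.352 + 6.408 = 275.239 m² sabins.
Added absorption = 106.9 × 0.60 = 64.140 sabins.
A_after = 275.239 + 64.140 = 339.379 sabins.
NR = 10·log₁₀(339.379/275.239) = 0.9 dB.

0.9 dB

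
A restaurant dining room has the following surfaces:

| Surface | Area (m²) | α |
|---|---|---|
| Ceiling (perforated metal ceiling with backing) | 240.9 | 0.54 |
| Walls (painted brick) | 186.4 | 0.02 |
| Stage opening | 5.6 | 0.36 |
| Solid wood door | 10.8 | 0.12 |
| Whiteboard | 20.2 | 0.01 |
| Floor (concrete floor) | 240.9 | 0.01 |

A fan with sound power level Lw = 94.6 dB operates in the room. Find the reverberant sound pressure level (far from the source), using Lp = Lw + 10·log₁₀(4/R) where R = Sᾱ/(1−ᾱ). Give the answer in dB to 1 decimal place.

Σ(Sᵢαᵢ) = 240.9×0.54 + 186.4×0.02 + 5.6×0.36 + 10.8×0.12 + 20.2×0.01 + 240.9×0.01 = 139.737; total area S = 704.8 m².
ᾱ = 139.737/704.8 = 0.1983; R = Sᾱ/(1−ᾱ) = 139.737/(1−0.1983) = 174.301 m².
Lp = Lw + 10 log₁₀(4/R) = 94.6 -16.39 = 78.2 dB.

78.2 dB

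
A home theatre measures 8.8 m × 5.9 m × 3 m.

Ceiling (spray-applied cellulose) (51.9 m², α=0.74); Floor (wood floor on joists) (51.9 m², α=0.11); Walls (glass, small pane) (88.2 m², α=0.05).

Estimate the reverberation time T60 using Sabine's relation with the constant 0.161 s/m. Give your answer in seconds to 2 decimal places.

0.52 s

Summing Sᵢαᵢ: 38.406 + 5.709 + 4.410 → A = 48.525 sabins.
V = 8.8·5.9·3 = 155.76 m³.
RT60 = 0.161 · V / A = 0.161 × 155.76 / 48.525 = 0.52 s.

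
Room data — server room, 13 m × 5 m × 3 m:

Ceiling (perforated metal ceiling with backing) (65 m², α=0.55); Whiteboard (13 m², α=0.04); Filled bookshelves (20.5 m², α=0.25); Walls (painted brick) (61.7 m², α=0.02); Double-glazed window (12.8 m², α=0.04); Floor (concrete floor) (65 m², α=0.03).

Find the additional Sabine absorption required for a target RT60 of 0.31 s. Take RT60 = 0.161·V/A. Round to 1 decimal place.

Equivalent absorption area: A₁ = 65×0.55 + 13×0.04 + 20.5×0.25 + 61.7×0.02 + 12.8×0.04 + 65×0.03 = 45.091 m².
For T = 0.31 s, need A₂ = 0.161·V/T = 0.161·195/0.31 = 101.274 sabins.
Additional absorption ΔA = 101.274 − 45.091 = 56.2 sabins.

56.2 sabins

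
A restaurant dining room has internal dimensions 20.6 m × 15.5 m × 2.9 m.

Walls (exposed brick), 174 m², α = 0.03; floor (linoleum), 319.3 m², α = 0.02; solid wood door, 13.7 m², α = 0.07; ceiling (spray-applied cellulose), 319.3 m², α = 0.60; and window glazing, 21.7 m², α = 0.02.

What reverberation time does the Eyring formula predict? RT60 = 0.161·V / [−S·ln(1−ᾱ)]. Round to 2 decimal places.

S = Σ Sᵢ = 848.0 m².
Σ(Sᵢαᵢ) = 174×0.03 + 319.3×0.02 + 13.7×0.07 + 319.3×0.60 + 21.7×0.02 = 204.579.
ᾱ = 204.579 / 848.0 = 0.2412.
−S·ln(1−ᾱ) = −848.0 × ln(1 − 0.2412) = 234.062.
V = 20.6 × 15.5 × 2.9 = 925.97 m³.
T = 0.161·V/[−S·ln(1−ᾱ)] = 0.161·925.97/234.062 = 0.64 s.

0.64 sec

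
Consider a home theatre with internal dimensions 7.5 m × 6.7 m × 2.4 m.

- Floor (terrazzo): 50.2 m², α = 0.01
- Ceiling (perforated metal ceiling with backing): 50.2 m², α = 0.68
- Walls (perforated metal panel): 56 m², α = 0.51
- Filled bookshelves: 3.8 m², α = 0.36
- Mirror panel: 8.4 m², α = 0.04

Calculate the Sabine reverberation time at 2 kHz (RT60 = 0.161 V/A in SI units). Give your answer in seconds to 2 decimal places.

0.30 seconds

Equivalent absorption area: A = 50.2*0.01 + 50.2*0.68 + 56*0.51 + 3.8*0.36 + 8.4*0.04 = 64.902 m².
Room volume: 120.6 m³.
RT60 = 0.161 · V / A = 0.161 × 120.6 / 64.902 = 0.30 s.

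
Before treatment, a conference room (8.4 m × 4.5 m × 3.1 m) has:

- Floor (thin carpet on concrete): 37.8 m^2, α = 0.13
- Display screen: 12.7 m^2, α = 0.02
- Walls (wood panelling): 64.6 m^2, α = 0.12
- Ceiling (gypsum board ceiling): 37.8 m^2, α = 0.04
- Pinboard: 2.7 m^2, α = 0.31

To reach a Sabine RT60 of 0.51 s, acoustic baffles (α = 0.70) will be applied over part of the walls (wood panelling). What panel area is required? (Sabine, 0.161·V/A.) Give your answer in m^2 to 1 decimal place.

37.5

A₁ = Σ Sᵢαᵢ = 37.8·0.13 + 12.7·0.02 + 64.6·0.12 + 37.8·0.04 + 2.7·0.31 = 15.269 sabins.
V = 117.18 m³. Target absorption A₂ = 0.161 × 117.18 / 0.51 = 36.992 sabins.
Absorption to add: 36.992 − 15.269 = 21.723 sabins.
Each m^2 of panel replacing the walls (wood panelling) adds (0.70 − 0.12) = 0.58 sabins.
Area = ΔA/Δα = 21.723/0.58 = 37.5 m^2.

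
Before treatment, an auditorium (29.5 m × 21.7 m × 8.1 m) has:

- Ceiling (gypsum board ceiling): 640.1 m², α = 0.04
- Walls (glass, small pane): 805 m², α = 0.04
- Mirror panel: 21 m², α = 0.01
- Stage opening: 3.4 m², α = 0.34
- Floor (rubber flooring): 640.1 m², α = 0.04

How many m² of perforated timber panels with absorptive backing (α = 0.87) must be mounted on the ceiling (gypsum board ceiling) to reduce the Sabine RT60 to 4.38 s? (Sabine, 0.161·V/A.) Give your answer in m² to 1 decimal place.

127.5

Summing Sᵢαᵢ: 25.604 + 32.200 + 0.210 + 1.156 + 25.604 → A₁ = 84.774 sabins.
V = 5185.215 m³. Target absorption A₂ = 0.161 × 5185.215 / 4.38 = 190.598 sabins.
ΔA needed = 190.598 − 84.774 = 105.824 sabins.
Net gain per m²: Δα = 0.87 − 0.04 = 0.83.
Panel area = 105.824 / 0.83 = 127.5 m².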